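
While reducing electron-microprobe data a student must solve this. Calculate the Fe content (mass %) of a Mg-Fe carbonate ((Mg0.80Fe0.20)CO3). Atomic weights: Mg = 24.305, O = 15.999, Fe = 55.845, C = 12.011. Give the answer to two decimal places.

12.32 mass %

Molar mass of (Mg0.80Fe0.20)CO3: 0.80·24.305 + 0.20·55.845 + 1·12.011 + 3·15.999 = 90.621 g/mol.
Mass of Fe per formula unit: 0.20 × 55.845 = 11.169 g.
Weight fraction Fe = 11.169 / 90.621 = 0.1232.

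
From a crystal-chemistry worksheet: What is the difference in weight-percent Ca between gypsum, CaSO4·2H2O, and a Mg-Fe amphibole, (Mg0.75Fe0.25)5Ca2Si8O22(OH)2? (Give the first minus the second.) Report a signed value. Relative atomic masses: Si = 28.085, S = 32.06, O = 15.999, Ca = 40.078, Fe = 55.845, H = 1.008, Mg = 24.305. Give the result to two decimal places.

13.87 percentage points

M(CaSO4·2H2O) = 172.164 g/mol, so wt% Ca = 40.078/172.164 × 100 = 23.28%.
M((Mg0.75Fe0.25)5Ca2Si8O22(OH)2) = 851.778 g/mol, so wt% Ca = 80.156/851.778 × 100 = 9.41%.
23.28 − 9.41 = 13.87 pp.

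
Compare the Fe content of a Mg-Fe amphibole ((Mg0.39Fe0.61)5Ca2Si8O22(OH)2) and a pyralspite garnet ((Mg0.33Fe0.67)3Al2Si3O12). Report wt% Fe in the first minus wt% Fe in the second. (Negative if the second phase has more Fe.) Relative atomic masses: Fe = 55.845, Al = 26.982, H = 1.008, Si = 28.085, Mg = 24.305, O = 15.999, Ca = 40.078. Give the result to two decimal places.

M((Mg0.39Fe0.61)5Ca2Si8O22(OH)2) = 908.550 g/mol, so wt% Fe = 170.327/908.550 × 100 = 18.75%.
M((Mg0.33Fe0.67)3Al2Si3O12) = 466.517 g/mol, so wt% Fe = 112.248/466.517 × 100 = 24.06%.
18.75 − 24.06 = -5.31 pp.

-5.31 percentage points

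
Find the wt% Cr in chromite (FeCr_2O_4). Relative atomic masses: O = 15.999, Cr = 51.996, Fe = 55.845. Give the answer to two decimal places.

Molar mass of FeCr_2O_4: 1×55.845 + 2×51.996 + 4×15.999 = 223.833 g/mol.
Mass of Cr per formula unit: 2 × 51.996 = 103.992 g.
Weight fraction Cr = 103.992 / 223.833 = 0.4646.

46.46 mass %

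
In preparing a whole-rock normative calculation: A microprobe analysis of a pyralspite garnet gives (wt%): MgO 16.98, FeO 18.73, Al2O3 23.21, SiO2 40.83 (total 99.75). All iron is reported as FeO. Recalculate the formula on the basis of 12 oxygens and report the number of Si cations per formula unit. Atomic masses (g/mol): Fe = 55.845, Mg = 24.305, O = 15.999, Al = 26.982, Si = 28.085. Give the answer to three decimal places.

MgO (M=40.304): mol = 0.42130; Mg = 0.42130, O = 0.42130.
FeO (M=71.844): mol = 0.26070; Fe = 0.26070, O = 0.26070.
Al2O3 (M=101.961): mol = 0.22764; Al = 0.45528, O = 0.68292.
SiO2 (M=60.083): mol = 0.67956; Si = 0.67956, O = 1.35912.
ΣO = 2.72404; factor = 12/ΣO = 4.40522.
Si apfu = 0.67956 × 4.40522 = 2.994.

2.994 Si apfu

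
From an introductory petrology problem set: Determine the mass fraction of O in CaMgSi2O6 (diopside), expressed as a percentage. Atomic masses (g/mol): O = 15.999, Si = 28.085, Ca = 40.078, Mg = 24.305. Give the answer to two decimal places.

44.33 wt%

M(CaMgSi2O6) = 216.547 g/mol.
O contributes 6 × 15.999 = 95.994 g per mole.
95.994/216.547 = 0.4433 → 44.33%.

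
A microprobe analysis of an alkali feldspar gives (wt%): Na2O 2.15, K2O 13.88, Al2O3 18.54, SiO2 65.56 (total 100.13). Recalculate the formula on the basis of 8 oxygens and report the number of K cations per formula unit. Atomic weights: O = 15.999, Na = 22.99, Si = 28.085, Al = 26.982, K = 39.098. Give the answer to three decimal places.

0.810 K apfu

2.15 wt% Na2O ÷ 61.979 g/mol = 0.03469 mol, giving 0.06938 Na and 0.03469 O.
13.88 wt% K2O ÷ 94.195 g/mol = 0.14735 mol, giving 0.29470 K and 0.14735 O.
18.54 wt% Al2O3 ÷ 101.961 g/mol = 0.18183 mol, giving 0.36366 Al and 0.54549 O.
65.56 wt% SiO2 ÷ 60.083 g/mol = 1.09116 mol, giving 1.09116 Si and 2.18232 O.
Oxygen sums to 2.90985; scaling by 8/2.90985 = 2.74928 puts the formula on 8 O.
K: 0.29470 × 2.74928 = 0.810 atoms per formula unit.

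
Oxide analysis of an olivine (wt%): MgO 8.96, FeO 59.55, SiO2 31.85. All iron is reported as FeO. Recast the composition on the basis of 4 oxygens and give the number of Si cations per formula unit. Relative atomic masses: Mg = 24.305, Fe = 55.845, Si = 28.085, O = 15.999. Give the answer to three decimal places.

1.004 Si apfu

8.96 wt% MgO ÷ 40.304 g/mol = 0.22231 mol, giving 0.22231 Mg and 0.22231 O.
59.55 wt% FeO ÷ 71.844 g/mol = 0.82888 mol, giving 0.82888 Fe and 0.82888 O.
31.85 wt% SiO2 ÷ 60.083 g/mol = 0.53010 mol, giving 0.53010 Si and 1.06020 O.
Oxygen sums to 2.11139; scaling by 4/2.11139 = 1.89449 puts the formula on 4 O.
Si: 0.53010 × 1.89449 = 1.004 atoms per formula unit.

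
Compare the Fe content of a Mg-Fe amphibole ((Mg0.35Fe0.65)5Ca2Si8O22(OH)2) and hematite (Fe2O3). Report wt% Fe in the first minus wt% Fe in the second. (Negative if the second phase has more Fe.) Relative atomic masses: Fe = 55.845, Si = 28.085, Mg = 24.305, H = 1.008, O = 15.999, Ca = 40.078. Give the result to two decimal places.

-50.10 percentage points

M((Mg0.35Fe0.65)5Ca2Si8O22(OH)2) = 914.858 g/mol, so wt% Fe = 181.496/914.858 × 100 = 19.84%.
M(Fe2O3) = 159.687 g/mol, so wt% Fe = 111.690/159.687 × 100 = 69.94%.
19.84 − 69.94 = -50.10 pp.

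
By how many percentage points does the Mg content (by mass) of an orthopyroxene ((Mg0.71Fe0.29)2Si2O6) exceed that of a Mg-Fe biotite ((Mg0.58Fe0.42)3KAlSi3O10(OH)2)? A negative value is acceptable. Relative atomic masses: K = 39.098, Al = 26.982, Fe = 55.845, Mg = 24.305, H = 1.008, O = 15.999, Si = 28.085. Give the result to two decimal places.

First mineral: 34.513 g Mg in 219.067 g formula = 15.75 wt% Mg.
Second mineral: 42.291 g Mg in 456.994 g formula = 9.25 wt% Mg.
15.75% − 9.25% gives a difference of 6.50 percentage points.

6.50 percentage points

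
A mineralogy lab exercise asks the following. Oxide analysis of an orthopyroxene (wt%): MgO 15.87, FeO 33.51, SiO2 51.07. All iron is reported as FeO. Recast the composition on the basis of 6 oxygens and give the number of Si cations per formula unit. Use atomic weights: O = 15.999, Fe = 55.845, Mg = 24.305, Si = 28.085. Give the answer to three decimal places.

1.992 Si apfu

MgO (M=40.304): mol = 0.39376; Mg = 0.39376, O = 0.39376.
FeO (M=71.844): mol = 0.46643; Fe = 0.46643, O = 0.46643.
SiO2 (M=60.083): mol = 0.84999; Si = 0.84999, O = 1.69998.
ΣO = 2.56017; factor = 6/ΣO = 2.34359.
Si apfu = 0.84999 × 2.34359 = 1.992.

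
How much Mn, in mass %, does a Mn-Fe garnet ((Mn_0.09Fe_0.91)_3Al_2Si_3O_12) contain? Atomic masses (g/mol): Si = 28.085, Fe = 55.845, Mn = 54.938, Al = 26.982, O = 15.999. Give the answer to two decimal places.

2.98 mass %

Molar mass of (Mn_0.09Fe_0.91)_3Al_2Si_3O_12: 0.27×54.938 + 2.73×55.845 + 2×26.982 + 3×28.085 + 12×15.999 = 497.497 g/mol.
Mass of Mn per formula unit: 0.27 × 54.938 = 14.833 g.
Weight fraction Mn = 14.833 / 497.497 = 0.0298.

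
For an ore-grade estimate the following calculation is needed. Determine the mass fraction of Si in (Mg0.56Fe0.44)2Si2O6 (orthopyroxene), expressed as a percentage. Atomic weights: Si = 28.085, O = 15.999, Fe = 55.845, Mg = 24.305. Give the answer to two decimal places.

M((Mg0.56Fe0.44)2Si2O6) = 228.529 g/mol.
Si contributes 2 × 28.085 = 56.170 g per mole.
56.170/228.529 = 0.2458 → 24.58%.

24.58 wt%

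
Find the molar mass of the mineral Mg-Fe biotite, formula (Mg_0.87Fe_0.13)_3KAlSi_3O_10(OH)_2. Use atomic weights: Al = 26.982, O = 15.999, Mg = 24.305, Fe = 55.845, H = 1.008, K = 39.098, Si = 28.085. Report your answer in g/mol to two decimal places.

M = 2.61(24.305) + 0.39(55.845) + 1(39.098) + 1(26.982) + 3(28.085) + 12(15.999) + 2(1.008)

429.55 g/mol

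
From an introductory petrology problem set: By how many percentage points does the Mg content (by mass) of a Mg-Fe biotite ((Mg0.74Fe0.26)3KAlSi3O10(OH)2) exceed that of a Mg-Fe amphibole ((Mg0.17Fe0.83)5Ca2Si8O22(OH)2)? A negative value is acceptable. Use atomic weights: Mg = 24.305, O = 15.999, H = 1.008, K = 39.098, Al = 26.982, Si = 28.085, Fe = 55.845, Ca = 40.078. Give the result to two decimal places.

10.02 percentage points

First mineral: 53.957 g Mg in 441.855 g formula = 12.21 wt% Mg.
Second mineral: 20.659 g Mg in 943.244 g formula = 2.19 wt% Mg.
12.21% − 2.19% gives a difference of 10.02 percentage points.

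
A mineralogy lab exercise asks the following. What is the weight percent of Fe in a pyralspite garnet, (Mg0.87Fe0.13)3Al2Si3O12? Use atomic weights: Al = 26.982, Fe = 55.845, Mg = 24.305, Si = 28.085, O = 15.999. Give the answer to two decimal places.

5.24 mass %

M((Mg0.87Fe0.13)3Al2Si3O12) = 415.423 g/mol.
Fe contributes 0.39 × 55.845 = 21.780 g per mole.
21.780/415.423 = 0.0524 → 5.24%.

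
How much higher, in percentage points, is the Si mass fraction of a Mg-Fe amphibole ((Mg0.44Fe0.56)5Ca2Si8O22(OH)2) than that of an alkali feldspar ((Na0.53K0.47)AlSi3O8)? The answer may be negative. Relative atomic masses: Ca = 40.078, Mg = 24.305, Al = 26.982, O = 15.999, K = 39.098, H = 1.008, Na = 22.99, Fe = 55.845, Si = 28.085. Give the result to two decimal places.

Si in (Mg0.44Fe0.56)5Ca2Si8O22(OH)2: molar mass 900.665 g/mol; 8×28.085 = 224.680 g → 24.95 wt%.
Si in (Na0.53K0.47)AlSi3O8: molar mass 269.790 g/mol; 3×28.085 = 84.255 g → 31.23 wt%.
Difference = 24.95 − 31.23 = -6.28 percentage points.

-6.28 percentage points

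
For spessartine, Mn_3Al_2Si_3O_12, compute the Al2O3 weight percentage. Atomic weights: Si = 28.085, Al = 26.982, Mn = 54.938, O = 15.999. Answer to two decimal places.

20.60 wt%

Formula mass = 495.021 g/mol.
2 Al → 1.0000 mol Al2O3 per formula unit; M(Al2O3) = 101.961, so Al2O3 mass = 101.961 g.
101.961/495.021 × 100 = 20.60 wt%.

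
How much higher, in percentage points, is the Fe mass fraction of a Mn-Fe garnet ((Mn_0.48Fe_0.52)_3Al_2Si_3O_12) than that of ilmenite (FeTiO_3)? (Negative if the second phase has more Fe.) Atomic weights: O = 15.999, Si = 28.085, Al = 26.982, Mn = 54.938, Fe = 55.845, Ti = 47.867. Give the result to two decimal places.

M((Mn_0.48Fe_0.52)_3Al_2Si_3O_12) = 496.436 g/mol, so wt% Fe = 87.118/496.436 × 100 = 17.55%.
M(FeTiO_3) = 151.709 g/mol, so wt% Fe = 55.845/151.709 × 100 = 36.81%.
17.55 − 36.81 = -19.26 pp.

-19.26 percentage points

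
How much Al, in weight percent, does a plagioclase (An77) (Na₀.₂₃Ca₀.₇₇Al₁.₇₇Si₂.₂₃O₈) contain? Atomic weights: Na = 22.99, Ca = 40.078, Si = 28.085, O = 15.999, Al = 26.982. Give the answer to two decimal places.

17.40 weight percent

Molar mass of Na₀.₂₃Ca₀.₇₇Al₁.₇₇Si₂.₂₃O₈: 0.23·22.99 + 0.77·40.078 + 1.77·26.982 + 2.23·28.085 + 8·15.999 = 274.527 g/mol.
Mass of Al per formula unit: 1.77 × 26.982 = 47.758 g.
Weight fraction Al = 47.758 / 274.527 = 0.1740.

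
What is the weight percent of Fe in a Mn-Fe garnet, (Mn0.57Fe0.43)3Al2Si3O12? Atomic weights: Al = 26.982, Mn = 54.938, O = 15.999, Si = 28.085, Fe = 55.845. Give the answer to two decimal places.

14.52 wt%

Formula mass = 1.71·54.938 + 1.29·55.845 + 2·26.982 + 3·28.085 + 12·15.999 = 496.191 g/mol, of which 72.040 g is Fe.
So Fe makes up 72.040/496.191 = 0.1452 of the mass, i.e. 14.52%.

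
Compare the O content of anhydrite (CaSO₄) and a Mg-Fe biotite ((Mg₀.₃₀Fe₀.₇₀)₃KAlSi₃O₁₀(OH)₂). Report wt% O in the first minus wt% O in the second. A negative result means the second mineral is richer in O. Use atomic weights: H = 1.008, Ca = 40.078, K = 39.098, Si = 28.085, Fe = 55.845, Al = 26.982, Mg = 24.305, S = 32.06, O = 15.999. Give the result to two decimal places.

7.30 percentage points

First mineral: 63.996 g O in 136.134 g formula = 47.01 wt% O.
Second mineral: 191.988 g O in 483.488 g formula = 39.71 wt% O.
47.01% − 39.71% gives a difference of 7.30 percentage points.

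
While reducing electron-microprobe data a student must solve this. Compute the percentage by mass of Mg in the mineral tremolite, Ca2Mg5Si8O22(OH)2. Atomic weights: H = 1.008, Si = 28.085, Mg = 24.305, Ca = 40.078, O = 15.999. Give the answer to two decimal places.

14.96 mass %

M(Ca2Mg5Si8O22(OH)2) = 812.353 g/mol.
Mg contributes 5 × 24.305 = 121.525 g per mole.
121.525/812.353 = 0.1496 → 14.96%.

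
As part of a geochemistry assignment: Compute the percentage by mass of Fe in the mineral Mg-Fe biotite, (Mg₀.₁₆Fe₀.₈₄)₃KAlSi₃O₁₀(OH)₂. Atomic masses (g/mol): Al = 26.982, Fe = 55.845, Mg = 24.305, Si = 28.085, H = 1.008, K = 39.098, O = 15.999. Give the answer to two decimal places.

Molar mass of (Mg₀.₁₆Fe₀.₈₄)₃KAlSi₃O₁₀(OH)₂: 0.48×24.305 + 2.52×55.845 + 1×39.098 + 1×26.982 + 3×28.085 + 12×15.999 + 2×1.008 = 496.735 g/mol.
Mass of Fe per formula unit: 2.52 × 55.845 = 140.729 g.
Weight fraction Fe = 140.729 / 496.735 = 0.2833.

28.33 weight percent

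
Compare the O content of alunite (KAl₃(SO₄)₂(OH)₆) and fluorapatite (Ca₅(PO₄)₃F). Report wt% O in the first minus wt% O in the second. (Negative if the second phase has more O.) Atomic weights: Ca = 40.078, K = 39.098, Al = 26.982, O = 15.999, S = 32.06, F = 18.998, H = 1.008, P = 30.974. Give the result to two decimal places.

M(KAl₃(SO₄)₂(OH)₆) = 414.198 g/mol, so wt% O = 223.986/414.198 × 100 = 54.08%.
M(Ca₅(PO₄)₃F) = 504.298 g/mol, so wt% O = 191.988/504.298 × 100 = 38.07%.
54.08 − 38.07 = 16.01 pp.

16.01 percentage points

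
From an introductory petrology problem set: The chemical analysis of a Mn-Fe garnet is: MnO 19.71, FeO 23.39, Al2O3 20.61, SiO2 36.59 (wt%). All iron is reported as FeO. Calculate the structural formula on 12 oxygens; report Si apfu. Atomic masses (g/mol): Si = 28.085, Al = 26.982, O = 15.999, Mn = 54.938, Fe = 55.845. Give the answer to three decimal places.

19.71 wt% MnO ÷ 70.937 g/mol = 0.27785 mol, giving 0.27785 Mn and 0.27785 O.
23.39 wt% FeO ÷ 71.844 g/mol = 0.32557 mol, giving 0.32557 Fe and 0.32557 O.
20.61 wt% Al2O3 ÷ 101.961 g/mol = 0.20214 mol, giving 0.40428 Al and 0.60642 O.
36.59 wt% SiO2 ÷ 60.083 g/mol = 0.60899 mol, giving 0.60899 Si and 1.21798 O.
Oxygen sums to 2.42782; scaling by 12/2.42782 = 4.94271 puts the formula on 12 O.
Si: 0.60899 × 4.94271 = 3.010 atoms per formula unit.

3.010 Si apfu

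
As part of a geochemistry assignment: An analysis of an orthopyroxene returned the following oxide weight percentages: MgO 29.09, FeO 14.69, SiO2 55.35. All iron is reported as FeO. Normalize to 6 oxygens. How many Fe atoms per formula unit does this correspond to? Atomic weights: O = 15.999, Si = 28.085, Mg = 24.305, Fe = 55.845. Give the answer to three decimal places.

0.443 Fe apfu

MgO: 29.09/40.304 = 0.72176 mol → 0.72176 mol Mg, 0.72176 mol O.
FeO: 14.69/71.844 = 0.20447 mol → 0.20447 mol Fe, 0.20447 mol O.
SiO2: 55.35/60.083 = 0.92123 mol → 0.92123 mol Si, 1.84246 mol O.
Total oxygen = 2.76869 mol. Normalization factor = 6/2.76869 = 2.16709.
Fe per 6 O = 0.20447 × 2.16709 = 0.443.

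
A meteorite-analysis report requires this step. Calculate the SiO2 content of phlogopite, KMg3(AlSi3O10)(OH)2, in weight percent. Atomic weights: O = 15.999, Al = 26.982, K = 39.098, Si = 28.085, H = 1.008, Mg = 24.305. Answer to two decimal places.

M(KMg3(AlSi3O10)(OH)2) = 417.254 g/mol; M(SiO2) = 60.083 g/mol.
Moles SiO2 per formula unit = 3 Si ÷ 1 = 3.0000.
SiO2 fraction = (3.0000 × 60.083) / 417.254 = 180.249/417.254 = 0.4320.

43.20 wt%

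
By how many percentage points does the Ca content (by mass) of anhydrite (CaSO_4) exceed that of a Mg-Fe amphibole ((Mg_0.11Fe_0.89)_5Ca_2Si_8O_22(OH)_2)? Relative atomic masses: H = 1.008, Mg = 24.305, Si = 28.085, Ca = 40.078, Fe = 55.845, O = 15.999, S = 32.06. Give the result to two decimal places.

21.03 percentage points

M(CaSO_4) = 136.134 g/mol, so wt% Ca = 40.078/136.134 × 100 = 29.44%.
M((Mg_0.11Fe_0.89)_5Ca_2Si_8O_22(OH)_2) = 952.706 g/mol, so wt% Ca = 80.156/952.706 × 100 = 8.41%.
29.44 − 8.41 = 21.03 pp.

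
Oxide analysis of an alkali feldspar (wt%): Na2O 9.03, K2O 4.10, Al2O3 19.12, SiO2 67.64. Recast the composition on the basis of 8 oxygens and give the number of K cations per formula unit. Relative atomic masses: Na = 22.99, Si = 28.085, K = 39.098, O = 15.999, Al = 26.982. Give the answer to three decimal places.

0.232 K apfu

9.03 wt% Na2O ÷ 61.979 g/mol = 0.14569 mol, giving 0.29138 Na and 0.14569 O.
4.10 wt% K2O ÷ 94.195 g/mol = 0.04353 mol, giving 0.08706 K and 0.04353 O.
19.12 wt% Al2O3 ÷ 101.961 g/mol = 0.18752 mol, giving 0.37504 Al and 0.56256 O.
67.64 wt% SiO2 ÷ 60.083 g/mol = 1.12578 mol, giving 1.12578 Si and 2.25156 O.
Oxygen sums to 3.00334; scaling by 8/3.00334 = 2.66370 puts the formula on 8 O.
K: 0.08706 × 2.66370 = 0.232 atoms per formula unit.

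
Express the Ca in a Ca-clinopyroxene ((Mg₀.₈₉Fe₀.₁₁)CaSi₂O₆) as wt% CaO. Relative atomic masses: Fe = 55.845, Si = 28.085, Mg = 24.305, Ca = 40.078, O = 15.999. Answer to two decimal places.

25.49 wt%

Molar mass of (Mg₀.₈₉Fe₀.₁₁)CaSi₂O₆ = 0.89×24.305 + 0.11×55.845 + 1×40.078 + 2×28.085 + 6×15.999 = 220.016 g/mol.
Each formula unit contains 1 Ca, equivalent to 1/1 = 1.0000 mol CaO.
M(CaO) = 1×40.078 + 1×15.999 = 56.077 g/mol.
Mass of CaO per formula unit = 1.0000 × 56.077 = 56.077 g.
CaO wt% = 56.077 / 220.016 × 100 = 25.49%.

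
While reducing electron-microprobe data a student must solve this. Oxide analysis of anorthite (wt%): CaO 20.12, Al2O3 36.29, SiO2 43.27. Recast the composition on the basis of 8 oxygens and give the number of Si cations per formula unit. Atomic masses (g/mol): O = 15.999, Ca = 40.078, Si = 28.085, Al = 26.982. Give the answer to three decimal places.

CaO: 20.12/56.077 = 0.35879 mol → 0.35879 mol Ca, 0.35879 mol O.
Al2O3: 36.29/101.961 = 0.35592 mol → 0.71184 mol Al, 1.06776 mol O.
SiO2: 43.27/60.083 = 0.72017 mol → 0.72017 mol Si, 1.44034 mol O.
Total oxygen = 2.86689 mol. Normalization factor = 8/2.86689 = 2.79048.
Si per 8 O = 0.72017 × 2.79048 = 2.010.

2.010 Si apfu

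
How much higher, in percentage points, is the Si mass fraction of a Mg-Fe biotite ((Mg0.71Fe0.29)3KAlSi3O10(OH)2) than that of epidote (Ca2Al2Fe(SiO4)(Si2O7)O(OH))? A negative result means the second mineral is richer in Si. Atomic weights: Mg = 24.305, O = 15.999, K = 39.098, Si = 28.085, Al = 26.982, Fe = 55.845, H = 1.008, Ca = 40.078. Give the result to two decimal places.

Si in (Mg0.71Fe0.29)3KAlSi3O10(OH)2: molar mass 444.694 g/mol; 3×28.085 = 84.255 g → 18.95 wt%.
Si in Ca2Al2Fe(SiO4)(Si2O7)O(OH): molar mass 483.215 g/mol; 3×28.085 = 84.255 g → 17.44 wt%.
Difference = 18.95 − 17.44 = 1.51 percentage points.

1.51 percentage points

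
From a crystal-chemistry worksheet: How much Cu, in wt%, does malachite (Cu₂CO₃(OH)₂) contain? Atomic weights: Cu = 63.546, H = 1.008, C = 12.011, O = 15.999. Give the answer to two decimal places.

57.48 wt%

M(Cu₂CO₃(OH)₂) = 221.114 g/mol.
Cu contributes 2 × 63.546 = 127.092 g per mole.
127.092/221.114 = 0.5748 → 57.48%.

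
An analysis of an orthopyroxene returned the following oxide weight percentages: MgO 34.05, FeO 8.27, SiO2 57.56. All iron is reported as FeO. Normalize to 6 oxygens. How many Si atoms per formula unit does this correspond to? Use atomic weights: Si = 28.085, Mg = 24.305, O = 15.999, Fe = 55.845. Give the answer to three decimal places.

MgO (M=40.304): mol = 0.84483; Mg = 0.84483, O = 0.84483.
FeO (M=71.844): mol = 0.11511; Fe = 0.11511, O = 0.11511.
SiO2 (M=60.083): mol = 0.95801; Si = 0.95801, O = 1.91602.
ΣO = 2.87596; factor = 6/ΣO = 2.08626.
Si apfu = 0.95801 × 2.08626 = 1.999.

1.999 Si apfu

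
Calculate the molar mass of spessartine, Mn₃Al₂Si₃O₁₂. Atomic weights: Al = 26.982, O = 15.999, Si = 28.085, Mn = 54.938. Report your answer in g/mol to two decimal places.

The formula mass is the sum 3×54.938 + 2×26.982 + 3×28.085 + 12×15.999.

495.02 g/mol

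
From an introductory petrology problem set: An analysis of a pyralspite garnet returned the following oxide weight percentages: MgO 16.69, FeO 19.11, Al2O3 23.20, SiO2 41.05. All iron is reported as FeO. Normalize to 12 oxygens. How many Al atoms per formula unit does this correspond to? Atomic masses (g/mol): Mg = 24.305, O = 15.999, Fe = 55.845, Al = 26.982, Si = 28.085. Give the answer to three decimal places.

2.001 Al apfu

MgO: 16.69/40.304 = 0.41410 mol → 0.41410 mol Mg, 0.41410 mol O.
FeO: 19.11/71.844 = 0.26599 mol → 0.26599 mol Fe, 0.26599 mol O.
Al2O3: 23.20/101.961 = 0.22754 mol → 0.45508 mol Al, 0.68262 mol O.
SiO2: 41.05/60.083 = 0.68322 mol → 0.68322 mol Si, 1.36644 mol O.
Total oxygen = 2.72915 mol. Normalization factor = 12/2.72915 = 4.39697.
Al per 12 O = 0.45508 × 4.39697 = 2.001.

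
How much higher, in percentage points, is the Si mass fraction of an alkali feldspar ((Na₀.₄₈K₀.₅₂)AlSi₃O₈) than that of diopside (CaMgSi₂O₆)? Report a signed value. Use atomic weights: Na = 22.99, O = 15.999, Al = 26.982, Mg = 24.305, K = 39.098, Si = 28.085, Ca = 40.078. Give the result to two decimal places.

Si in (Na₀.₄₈K₀.₅₂)AlSi₃O₈: molar mass 270.595 g/mol; 3×28.085 = 84.255 g → 31.14 wt%.
Si in CaMgSi₂O₆: molar mass 216.547 g/mol; 2×28.085 = 56.170 g → 25.94 wt%.
Difference = 31.14 − 25.94 = 5.20 percentage points.

5.20 percentage points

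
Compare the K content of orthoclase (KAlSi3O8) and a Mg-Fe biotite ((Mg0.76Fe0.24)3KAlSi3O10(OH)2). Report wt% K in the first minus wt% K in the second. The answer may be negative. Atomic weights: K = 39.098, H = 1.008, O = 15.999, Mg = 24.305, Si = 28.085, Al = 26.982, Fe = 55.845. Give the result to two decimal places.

K in KAlSi3O8: molar mass 278.327 g/mol; 1×39.098 = 39.098 g → 14.05 wt%.
K in (Mg0.76Fe0.24)3KAlSi3O10(OH)2: molar mass 439.963 g/mol; 1×39.098 = 39.098 g → 8.89 wt%.
Difference = 14.05 − 8.89 = 5.16 percentage points.

5.16 percentage points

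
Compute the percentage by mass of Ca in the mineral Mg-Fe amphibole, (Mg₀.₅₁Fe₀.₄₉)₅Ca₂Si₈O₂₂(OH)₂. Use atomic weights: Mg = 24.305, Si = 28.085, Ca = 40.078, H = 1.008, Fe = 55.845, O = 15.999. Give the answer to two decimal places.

Formula mass = 2.55*24.305 + 2.45*55.845 + 2*40.078 + 8*28.085 + 24*15.999 + 2*1.008 = 889.626 g/mol, of which 80.156 g is Ca.
So Ca makes up 80.156/889.626 = 0.0901 of the mass, i.e. 9.01%.

9.01 wt%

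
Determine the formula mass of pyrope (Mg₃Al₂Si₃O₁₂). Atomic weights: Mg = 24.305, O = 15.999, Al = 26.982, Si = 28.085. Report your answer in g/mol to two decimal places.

The formula mass is the sum 3*24.305 + 2*26.982 + 3*28.085 + 12*15.999.

403.12 g/mol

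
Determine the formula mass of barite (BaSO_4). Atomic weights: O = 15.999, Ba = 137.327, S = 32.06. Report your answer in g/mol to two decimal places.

The formula mass is the sum 1*137.327 + 1*32.06 + 4*15.999.

233.38 g/mol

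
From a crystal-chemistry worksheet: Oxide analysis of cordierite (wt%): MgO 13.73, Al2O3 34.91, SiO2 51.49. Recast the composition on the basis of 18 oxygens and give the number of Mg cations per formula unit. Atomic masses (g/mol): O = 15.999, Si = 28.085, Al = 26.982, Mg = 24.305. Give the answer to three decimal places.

1.990 Mg apfu

MgO (M=40.304): mol = 0.34066; Mg = 0.34066, O = 0.34066.
Al2O3 (M=101.961): mol = 0.34239; Al = 0.68478, O = 1.02717.
SiO2 (M=60.083): mol = 0.85698; Si = 0.85698, O = 1.71396.
ΣO = 3.08179; factor = 18/ΣO = 5.84076.
Mg apfu = 0.34066 × 5.84076 = 1.990.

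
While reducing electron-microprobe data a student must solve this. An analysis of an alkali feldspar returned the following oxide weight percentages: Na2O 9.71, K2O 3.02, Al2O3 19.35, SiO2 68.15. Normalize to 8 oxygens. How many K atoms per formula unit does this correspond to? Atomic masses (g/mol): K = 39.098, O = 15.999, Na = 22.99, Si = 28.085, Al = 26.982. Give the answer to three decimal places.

Na2O (M=61.979): mol = 0.15667; Na = 0.31334, O = 0.15667.
K2O (M=94.195): mol = 0.03206; K = 0.06412, O = 0.03206.
Al2O3 (M=101.961): mol = 0.18978; Al = 0.37956, O = 0.56934.
SiO2 (M=60.083): mol = 1.13426; Si = 1.13426, O = 2.26852.
ΣO = 3.02659; factor = 8/ΣO = 2.64324.
K apfu = 0.06412 × 2.64324 = 0.169.

0.169 K apfu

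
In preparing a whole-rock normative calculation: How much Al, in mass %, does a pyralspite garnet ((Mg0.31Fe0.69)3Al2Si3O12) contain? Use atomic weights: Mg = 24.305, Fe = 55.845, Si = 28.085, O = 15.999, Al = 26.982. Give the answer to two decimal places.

11.52 mass %

Formula mass = 0.93×24.305 + 2.07×55.845 + 2×26.982 + 3×28.085 + 12×15.999 = 468.410 g/mol, of which 53.964 g is Al.
So Al makes up 53.964/468.410 = 0.1152 of the mass, i.e. 11.52%.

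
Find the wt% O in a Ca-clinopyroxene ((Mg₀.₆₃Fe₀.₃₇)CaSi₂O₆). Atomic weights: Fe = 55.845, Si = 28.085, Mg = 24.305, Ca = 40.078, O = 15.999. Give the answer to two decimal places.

42.06 weight percent

Formula mass = 0.63*24.305 + 0.37*55.845 + 1*40.078 + 2*28.085 + 6*15.999 = 228.217 g/mol, of which 95.994 g is O.
So O makes up 95.994/228.217 = 0.4206 of the mass, i.e. 42.06%.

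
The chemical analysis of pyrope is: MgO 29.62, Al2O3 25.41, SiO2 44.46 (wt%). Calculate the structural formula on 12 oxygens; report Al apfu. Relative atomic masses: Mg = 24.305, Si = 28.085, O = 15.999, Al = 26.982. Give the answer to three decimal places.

2.019 Al apfu

MgO: 29.62/40.304 = 0.73491 mol → 0.73491 mol Mg, 0.73491 mol O.
Al2O3: 25.41/101.961 = 0.24921 mol → 0.49842 mol Al, 0.74763 mol O.
SiO2: 44.46/60.083 = 0.73998 mol → 0.73998 mol Si, 1.47996 mol O.
Total oxygen = 2.96250 mol. Normalization factor = 12/2.96250 = 4.05063.
Al per 12 O = 0.49842 × 4.05063 = 2.019.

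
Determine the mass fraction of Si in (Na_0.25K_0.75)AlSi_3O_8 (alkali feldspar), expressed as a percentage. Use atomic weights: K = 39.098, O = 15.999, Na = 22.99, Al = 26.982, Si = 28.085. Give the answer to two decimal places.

Molar mass of (Na_0.25K_0.75)AlSi_3O_8: 0.25×22.99 + 0.75×39.098 + 1×26.982 + 3×28.085 + 8×15.999 = 274.300 g/mol.
Mass of Si per formula unit: 3 × 28.085 = 84.255 g.
Weight fraction Si = 84.255 / 274.300 = 0.3072.

30.72 mass %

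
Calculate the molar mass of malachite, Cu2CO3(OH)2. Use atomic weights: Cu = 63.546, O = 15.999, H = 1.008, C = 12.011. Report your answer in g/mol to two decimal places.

Cu: 2 × 63.546 = 127.0920
C: 1 × 12.011 = 12.0110
O: 5 × 15.999 = 79.9950
H: 2 × 1.008 = 2.0160
Summing the contributions gives the formula mass.

221.11 g/mol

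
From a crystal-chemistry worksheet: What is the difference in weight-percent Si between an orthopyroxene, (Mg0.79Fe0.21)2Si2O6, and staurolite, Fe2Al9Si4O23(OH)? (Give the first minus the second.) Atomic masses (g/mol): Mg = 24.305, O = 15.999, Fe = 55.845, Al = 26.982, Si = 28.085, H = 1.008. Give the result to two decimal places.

13.06 percentage points

First mineral: 56.170 g Si in 214.021 g formula = 26.25 wt% Si.
Second mineral: 112.340 g Si in 851.852 g formula = 13.19 wt% Si.
26.25% − 13.19% gives a difference of 13.06 percentage points.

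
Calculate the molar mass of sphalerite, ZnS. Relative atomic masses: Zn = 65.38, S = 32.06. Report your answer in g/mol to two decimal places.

M = 1(65.38) + 1(32.06)

97.44 g/mol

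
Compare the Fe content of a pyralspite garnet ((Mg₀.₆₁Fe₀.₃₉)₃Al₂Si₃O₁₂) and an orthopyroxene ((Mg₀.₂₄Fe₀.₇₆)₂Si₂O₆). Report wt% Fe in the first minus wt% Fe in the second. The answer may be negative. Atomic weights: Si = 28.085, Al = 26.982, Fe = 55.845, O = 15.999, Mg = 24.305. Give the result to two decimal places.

M((Mg₀.₆₁Fe₀.₃₉)₃Al₂Si₃O₁₂) = 440.024 g/mol, so wt% Fe = 65.339/440.024 × 100 = 14.85%.
M((Mg₀.₂₄Fe₀.₇₆)₂Si₂O₆) = 248.715 g/mol, so wt% Fe = 84.884/248.715 × 100 = 34.13%.
14.85 − 34.13 = -19.28 pp.

-19.28 percentage points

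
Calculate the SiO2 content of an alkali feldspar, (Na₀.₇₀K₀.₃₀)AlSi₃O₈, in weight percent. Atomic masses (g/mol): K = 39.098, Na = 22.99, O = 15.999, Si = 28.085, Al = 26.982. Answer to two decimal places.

Molar mass of (Na₀.₇₀K₀.₃₀)AlSi₃O₈ = 0.70*22.99 + 0.30*39.098 + 1*26.982 + 3*28.085 + 8*15.999 = 267.051 g/mol.
Each formula unit contains 3 Si, equivalent to 3/1 = 3.0000 mol SiO2.
M(SiO2) = 1×28.085 + 2×15.999 = 60.083 g/mol.
Mass of SiO2 per formula unit = 3.0000 × 60.083 = 180.249 g.
SiO2 wt% = 180.249 / 267.051 × 100 = 67.50%.

67.50 wt%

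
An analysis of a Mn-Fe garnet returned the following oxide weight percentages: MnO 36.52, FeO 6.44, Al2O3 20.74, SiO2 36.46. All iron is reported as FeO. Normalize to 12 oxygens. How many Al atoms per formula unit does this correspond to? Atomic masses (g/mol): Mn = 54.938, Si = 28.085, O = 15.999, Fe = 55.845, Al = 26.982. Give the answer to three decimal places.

2.010 Al apfu

MnO (M=70.937): mol = 0.51482; Mn = 0.51482, O = 0.51482.
FeO (M=71.844): mol = 0.08964; Fe = 0.08964, O = 0.08964.
Al2O3 (M=101.961): mol = 0.20341; Al = 0.40682, O = 0.61023.
SiO2 (M=60.083): mol = 0.60683; Si = 0.60683, O = 1.21366.
ΣO = 2.42835; factor = 12/ΣO = 4.94163.
Al apfu = 0.40682 × 4.94163 = 2.010.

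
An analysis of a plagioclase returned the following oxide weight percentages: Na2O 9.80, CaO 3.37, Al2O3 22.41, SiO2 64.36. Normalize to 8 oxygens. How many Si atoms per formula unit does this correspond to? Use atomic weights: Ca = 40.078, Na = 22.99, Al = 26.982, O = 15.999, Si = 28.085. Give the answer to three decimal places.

2.838 Si apfu

9.80 wt% Na2O ÷ 61.979 g/mol = 0.15812 mol, giving 0.31624 Na and 0.15812 O.
3.37 wt% CaO ÷ 56.077 g/mol = 0.06010 mol, giving 0.06010 Ca and 0.06010 O.
22.41 wt% Al2O3 ÷ 101.961 g/mol = 0.21979 mol, giving 0.43958 Al and 0.65937 O.
64.36 wt% SiO2 ÷ 60.083 g/mol = 1.07118 mol, giving 1.07118 Si and 2.14236 O.
Oxygen sums to 3.01995; scaling by 8/3.01995 = 2.64905 puts the formula on 8 O.
Si: 1.07118 × 2.64905 = 2.838 atoms per formula unit.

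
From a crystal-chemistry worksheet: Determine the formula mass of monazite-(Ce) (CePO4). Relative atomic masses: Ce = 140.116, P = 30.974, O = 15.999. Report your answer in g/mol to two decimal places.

235.09 g/mol

The formula mass is the sum 1×140.116 + 1×30.974 + 4×15.999.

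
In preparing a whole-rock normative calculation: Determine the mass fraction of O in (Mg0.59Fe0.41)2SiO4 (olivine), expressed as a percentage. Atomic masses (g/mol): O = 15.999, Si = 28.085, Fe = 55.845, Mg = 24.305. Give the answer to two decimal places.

38.42 mass %

Formula mass = 1.18·24.305 + 0.82·55.845 + 1·28.085 + 4·15.999 = 166.554 g/mol, of which 63.996 g is O.
So O makes up 63.996/166.554 = 0.3842 of the mass, i.e. 38.42%.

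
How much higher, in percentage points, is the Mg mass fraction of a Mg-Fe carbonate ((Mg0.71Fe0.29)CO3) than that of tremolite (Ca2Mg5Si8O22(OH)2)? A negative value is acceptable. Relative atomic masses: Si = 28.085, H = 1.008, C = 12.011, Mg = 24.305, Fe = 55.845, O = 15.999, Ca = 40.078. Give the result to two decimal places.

M((Mg0.71Fe0.29)CO3) = 93.460 g/mol, so wt% Mg = 17.257/93.460 × 100 = 18.46%.
M(Ca2Mg5Si8O22(OH)2) = 812.353 g/mol, so wt% Mg = 121.525/812.353 × 100 = 14.96%.
18.46 − 14.96 = 3.50 pp.

3.50 percentage points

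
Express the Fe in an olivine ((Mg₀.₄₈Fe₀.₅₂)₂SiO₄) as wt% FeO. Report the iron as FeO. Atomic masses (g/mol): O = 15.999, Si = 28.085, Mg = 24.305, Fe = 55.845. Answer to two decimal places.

43.07 wt%

M((Mg₀.₄₈Fe₀.₅₂)₂SiO₄) = 173.493 g/mol; M(FeO) = 71.844 g/mol.
Moles FeO per formula unit = 1.04 Fe ÷ 1 = 1.0400.
FeO fraction = (1.0400 × 71.844) / 173.493 = 74.718/173.493 = 0.4307.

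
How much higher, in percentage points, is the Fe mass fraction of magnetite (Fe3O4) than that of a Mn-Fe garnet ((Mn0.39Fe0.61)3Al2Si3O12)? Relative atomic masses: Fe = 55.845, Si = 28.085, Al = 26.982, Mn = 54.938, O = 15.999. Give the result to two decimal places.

51.78 percentage points

M(Fe3O4) = 231.531 g/mol, so wt% Fe = 167.535/231.531 × 100 = 72.36%.
M((Mn0.39Fe0.61)3Al2Si3O12) = 496.681 g/mol, so wt% Fe = 102.196/496.681 × 100 = 20.58%.
72.36 − 20.58 = 51.78 pp.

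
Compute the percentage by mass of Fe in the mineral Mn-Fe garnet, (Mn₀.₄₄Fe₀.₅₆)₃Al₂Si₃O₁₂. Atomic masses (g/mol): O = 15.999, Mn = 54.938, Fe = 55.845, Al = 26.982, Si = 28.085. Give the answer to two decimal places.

Molar mass of (Mn₀.₄₄Fe₀.₅₆)₃Al₂Si₃O₁₂: 1.32·54.938 + 1.68·55.845 + 2·26.982 + 3·28.085 + 12·15.999 = 496.545 g/mol.
Mass of Fe per formula unit: 1.68 × 55.845 = 93.820 g.
Weight fraction Fe = 93.820 / 496.545 = 0.1889.

18.89 mass %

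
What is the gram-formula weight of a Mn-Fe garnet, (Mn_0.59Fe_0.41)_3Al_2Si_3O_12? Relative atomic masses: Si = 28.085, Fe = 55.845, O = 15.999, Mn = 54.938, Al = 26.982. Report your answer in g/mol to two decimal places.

M = 1.77(54.938) + 1.23(55.845) + 2(26.982) + 3(28.085) + 12(15.999)

496.14 g/mol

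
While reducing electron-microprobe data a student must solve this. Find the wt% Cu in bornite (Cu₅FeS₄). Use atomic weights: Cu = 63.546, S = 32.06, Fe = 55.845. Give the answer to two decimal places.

63.32 wt%

Molar mass of Cu₅FeS₄: 5×63.546 + 1×55.845 + 4×32.06 = 501.815 g/mol.
Mass of Cu per formula unit: 5 × 63.546 = 317.730 g.
Weight fraction Cu = 317.730 / 501.815 = 0.6332.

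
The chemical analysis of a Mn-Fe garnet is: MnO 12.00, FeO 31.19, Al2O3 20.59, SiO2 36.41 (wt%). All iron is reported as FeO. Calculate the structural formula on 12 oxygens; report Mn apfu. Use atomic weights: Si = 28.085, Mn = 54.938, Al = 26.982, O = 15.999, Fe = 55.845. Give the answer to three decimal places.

0.838 Mn apfu

MnO (M=70.937): mol = 0.16916; Mn = 0.16916, O = 0.16916.
FeO (M=71.844): mol = 0.43414; Fe = 0.43414, O = 0.43414.
Al2O3 (M=101.961): mol = 0.20194; Al = 0.40388, O = 0.60582.
SiO2 (M=60.083): mol = 0.60600; Si = 0.60600, O = 1.21200.
ΣO = 2.42112; factor = 12/ΣO = 4.95638.
Mn apfu = 0.16916 × 4.95638 = 0.838.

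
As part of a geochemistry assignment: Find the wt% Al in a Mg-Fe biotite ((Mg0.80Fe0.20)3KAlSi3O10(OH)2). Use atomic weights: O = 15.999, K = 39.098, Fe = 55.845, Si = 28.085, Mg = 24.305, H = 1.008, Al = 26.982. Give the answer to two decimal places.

6.19 weight percent

Molar mass of (Mg0.80Fe0.20)3KAlSi3O10(OH)2: 2.40*24.305 + 0.60*55.845 + 1*39.098 + 1*26.982 + 3*28.085 + 12*15.999 + 2*1.008 = 436.178 g/mol.
Mass of Al per formula unit: 1 × 26.982 = 26.982 g.
Weight fraction Al = 26.982 / 436.178 = 0.0619.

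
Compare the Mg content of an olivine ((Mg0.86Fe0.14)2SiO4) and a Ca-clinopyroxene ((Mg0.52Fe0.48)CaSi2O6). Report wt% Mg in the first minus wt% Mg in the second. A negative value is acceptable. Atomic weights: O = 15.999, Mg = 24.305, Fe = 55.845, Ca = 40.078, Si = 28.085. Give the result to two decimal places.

First mineral: 41.805 g Mg in 149.522 g formula = 27.96 wt% Mg.
Second mineral: 12.639 g Mg in 231.686 g formula = 5.46 wt% Mg.
27.96% − 5.46% gives a difference of 22.50 percentage points.

22.50 percentage points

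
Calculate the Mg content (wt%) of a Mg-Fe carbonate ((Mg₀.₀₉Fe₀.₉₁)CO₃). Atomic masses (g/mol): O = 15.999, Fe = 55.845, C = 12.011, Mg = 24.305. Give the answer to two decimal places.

1.94 wt%

Molar mass of (Mg₀.₀₉Fe₀.₉₁)CO₃: 0.09×24.305 + 0.91×55.845 + 1×12.011 + 3×15.999 = 113.014 g/mol.
Mass of Mg per formula unit: 0.09 × 24.305 = 2.187 g.
Weight fraction Mg = 2.187 / 113.014 = 0.0194.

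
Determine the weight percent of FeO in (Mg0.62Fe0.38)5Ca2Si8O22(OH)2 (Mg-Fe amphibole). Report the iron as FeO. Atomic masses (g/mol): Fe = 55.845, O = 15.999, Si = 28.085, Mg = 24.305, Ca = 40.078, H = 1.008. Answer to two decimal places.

15.65 wt%

M((Mg0.62Fe0.38)5Ca2Si8O22(OH)2) = 872.279 g/mol; M(FeO) = 71.844 g/mol.
Moles FeO per formula unit = 1.90 Fe ÷ 1 = 1.9000.
FeO fraction = (1.9000 × 71.844) / 872.279 = 136.504/872.279 = 0.1565.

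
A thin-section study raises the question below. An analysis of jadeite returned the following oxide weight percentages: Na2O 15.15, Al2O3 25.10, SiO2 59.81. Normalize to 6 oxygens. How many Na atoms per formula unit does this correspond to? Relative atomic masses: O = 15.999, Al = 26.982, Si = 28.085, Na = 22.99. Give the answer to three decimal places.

15.15 wt% Na2O ÷ 61.979 g/mol = 0.24444 mol, giving 0.48888 Na and 0.24444 O.
25.10 wt% Al2O3 ÷ 101.961 g/mol = 0.24617 mol, giving 0.49234 Al and 0.73851 O.
59.81 wt% SiO2 ÷ 60.083 g/mol = 0.99546 mol, giving 0.99546 Si and 1.99092 O.
Oxygen sums to 2.97387; scaling by 6/2.97387 = 2.01757 puts the formula on 6 O.
Na: 0.48888 × 2.01757 = 0.986 atoms per formula unit.

0.986 Na apfu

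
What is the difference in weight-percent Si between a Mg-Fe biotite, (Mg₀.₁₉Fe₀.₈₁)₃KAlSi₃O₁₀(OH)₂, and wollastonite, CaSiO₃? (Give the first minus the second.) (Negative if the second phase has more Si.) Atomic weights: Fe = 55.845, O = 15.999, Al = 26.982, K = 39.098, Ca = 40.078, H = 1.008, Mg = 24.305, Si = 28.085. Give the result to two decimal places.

-7.12 percentage points

M((Mg₀.₁₉Fe₀.₈₁)₃KAlSi₃O₁₀(OH)₂) = 493.896 g/mol, so wt% Si = 84.255/493.896 × 100 = 17.06%.
M(CaSiO₃) = 116.160 g/mol, so wt% Si = 28.085/116.160 × 100 = 24.18%.
17.06 − 24.18 = -7.12 pp.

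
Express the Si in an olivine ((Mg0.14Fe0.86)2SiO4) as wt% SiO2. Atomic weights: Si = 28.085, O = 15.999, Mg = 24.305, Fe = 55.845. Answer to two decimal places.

M((Mg0.14Fe0.86)2SiO4) = 194.940 g/mol; M(SiO2) = 60.083 g/mol.
Moles SiO2 per formula unit = 1 Si ÷ 1 = 1.0000.
SiO2 fraction = (1.0000 × 60.083) / 194.940 = 60.083/194.940 = 0.3082.

30.82 wt%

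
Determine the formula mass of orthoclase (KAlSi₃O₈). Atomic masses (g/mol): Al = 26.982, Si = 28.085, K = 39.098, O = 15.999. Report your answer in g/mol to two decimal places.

K: 1 × 39.098 = 39.0980
Al: 1 × 26.982 = 26.9820
Si: 3 × 28.085 = 84.2550
O: 8 × 15.999 = 127.9920
Summing the contributions gives the formula mass.

278.33 g/mol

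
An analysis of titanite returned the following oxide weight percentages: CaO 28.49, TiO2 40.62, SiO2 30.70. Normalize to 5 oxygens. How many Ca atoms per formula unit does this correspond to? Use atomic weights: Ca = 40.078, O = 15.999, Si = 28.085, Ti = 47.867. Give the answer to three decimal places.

0.997 Ca apfu

CaO (M=56.077): mol = 0.50805; Ca = 0.50805, O = 0.50805.
TiO2 (M=79.865): mol = 0.50861; Ti = 0.50861, O = 1.01722.
SiO2 (M=60.083): mol = 0.51096; Si = 0.51096, O = 1.02192.
ΣO = 2.54719; factor = 5/ΣO = 1.96295.
Ca apfu = 0.50805 × 1.96295 = 0.997.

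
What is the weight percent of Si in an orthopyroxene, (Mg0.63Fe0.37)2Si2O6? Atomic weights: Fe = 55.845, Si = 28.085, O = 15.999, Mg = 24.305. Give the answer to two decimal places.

25.06 mass %

Formula mass = 1.26*24.305 + 0.74*55.845 + 2*28.085 + 6*15.999 = 224.114 g/mol, of which 56.170 g is Si.
So Si makes up 56.170/224.114 = 0.2506 of the mass, i.e. 25.06%.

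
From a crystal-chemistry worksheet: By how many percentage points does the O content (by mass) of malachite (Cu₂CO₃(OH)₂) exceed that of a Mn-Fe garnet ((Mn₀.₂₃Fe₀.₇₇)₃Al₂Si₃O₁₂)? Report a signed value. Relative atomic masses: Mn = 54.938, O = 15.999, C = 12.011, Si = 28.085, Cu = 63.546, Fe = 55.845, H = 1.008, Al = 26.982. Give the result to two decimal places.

O in Cu₂CO₃(OH)₂: molar mass 221.114 g/mol; 5×15.999 = 79.995 g → 36.18 wt%.
O in (Mn₀.₂₃Fe₀.₇₇)₃Al₂Si₃O₁₂: molar mass 497.116 g/mol; 12×15.999 = 191.988 g → 38.62 wt%.
Difference = 36.18 − 38.62 = -2.44 percentage points.

-2.44 percentage points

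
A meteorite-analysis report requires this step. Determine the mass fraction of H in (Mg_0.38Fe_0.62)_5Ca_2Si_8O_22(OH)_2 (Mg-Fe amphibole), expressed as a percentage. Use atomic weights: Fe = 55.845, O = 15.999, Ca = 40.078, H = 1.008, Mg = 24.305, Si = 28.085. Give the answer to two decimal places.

0.22 mass %

Formula mass = 1.90*24.305 + 3.10*55.845 + 2*40.078 + 8*28.085 + 24*15.999 + 2*1.008 = 910.127 g/mol, of which 2.016 g is H.
So H makes up 2.016/910.127 = 0.0022 of the mass, i.e. 0.22%.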